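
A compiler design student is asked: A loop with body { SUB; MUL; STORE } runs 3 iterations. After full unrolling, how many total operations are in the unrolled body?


Loop body operations: SUB, MUL, STORE (3 ops per iteration)
Unrolling 3 iterations:
  Iteration 1: SUB, MUL, STORE (3 ops)
  Iteration 2: SUB, MUL, STORE (3 ops)
  Iteration 3: SUB, MUL, STORE (3 ops)
Total: 3 iterations * 3 ops/iter = 9 operations

9


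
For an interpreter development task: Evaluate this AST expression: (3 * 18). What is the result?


Expression: (3 * 18)
Evaluating step by step:
  3 * 18 = 54
Result: 54

54


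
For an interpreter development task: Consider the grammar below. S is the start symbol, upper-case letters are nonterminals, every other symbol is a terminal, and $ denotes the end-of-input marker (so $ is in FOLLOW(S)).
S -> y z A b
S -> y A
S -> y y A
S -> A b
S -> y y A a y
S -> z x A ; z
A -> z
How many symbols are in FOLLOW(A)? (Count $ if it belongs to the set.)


S is the start symbol and does not occur in any rule body, so FOLLOW(S) = {$}.
Examining every occurrence of A in a rule body:
  S -> y z A b : A is followed by terminal 'b' -> add 'b'
  S -> y A : A is at the right end -> add FOLLOW(S) = {$}
  S -> y y A : A is at the right end -> add FOLLOW(S) = {$} (already in the set)
  S -> A b : A is followed by terminal 'b' -> add 'b' (already in the set)
  S -> y y A a y : A is followed by terminal 'a' -> add 'a'
  S -> z x A ; z : A is followed by terminal ';' -> add ';'
  A -> z : A does not occur in the body -> contributes nothing
FOLLOW(A) = {;, a, b, $}
Count: 4

4


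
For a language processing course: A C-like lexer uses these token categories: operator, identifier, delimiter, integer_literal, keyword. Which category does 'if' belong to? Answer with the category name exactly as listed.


Token: 'if'
Checking categories:
  identifier: no
  integer_literal: no
  operator: no
  keyword: YES
  delimiter: no
Category: keyword

keyword


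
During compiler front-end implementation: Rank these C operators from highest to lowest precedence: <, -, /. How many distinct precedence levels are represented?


Looking up precedence for each operator:
  < -> precedence 4
  - -> precedence 5
  / -> precedence 6
Sorted highest to lowest: /, -, <
Distinct precedence values: [6, 5, 4]
Number of distinct levels: 3

3


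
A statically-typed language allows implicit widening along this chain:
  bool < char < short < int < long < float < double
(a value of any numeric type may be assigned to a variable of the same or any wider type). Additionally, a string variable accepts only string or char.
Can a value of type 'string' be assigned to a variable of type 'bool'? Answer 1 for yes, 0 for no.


Target variable type: bool
Source value type: string
Rule: string cannot widen to any numeric type
Result: 0

0


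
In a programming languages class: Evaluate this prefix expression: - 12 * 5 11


Parsing prefix expression: - 12 * 5 11
Step 1: Innermost operation '* 5 11'
  5 * 11 = 55
Step 2: Outer operation '- 12 [55]'
  12 - 55 = -43

-43


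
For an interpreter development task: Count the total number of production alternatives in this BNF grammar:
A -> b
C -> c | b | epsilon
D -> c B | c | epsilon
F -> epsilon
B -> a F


Counting alternatives per rule:
  A: 1 alternative(s)
  C: 3 alternative(s)
  D: 3 alternative(s)
  F: 1 alternative(s)
  B: 1 alternative(s)
Sum: 1 + 3 + 3 + 1 + 1 = 9

9


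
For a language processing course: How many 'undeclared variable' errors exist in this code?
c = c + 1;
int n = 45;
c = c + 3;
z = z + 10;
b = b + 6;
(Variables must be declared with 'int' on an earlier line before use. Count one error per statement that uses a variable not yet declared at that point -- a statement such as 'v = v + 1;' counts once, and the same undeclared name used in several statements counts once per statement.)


Scanning code line by line:
  Line 1: use 'c' -> ERROR (undeclared)
  Line 2: declare 'n' -> declared = ['n']
  Line 3: use 'c' -> ERROR (undeclared)
  Line 4: use 'z' -> ERROR (undeclared)
  Line 5: use 'b' -> ERROR (undeclared)
Total undeclared variable errors: 4

4


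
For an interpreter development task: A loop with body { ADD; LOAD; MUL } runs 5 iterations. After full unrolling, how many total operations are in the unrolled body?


Loop body operations: ADD, LOAD, MUL (3 ops per iteration)
Unrolling 5 iterations:
  Iteration 1: ADD, LOAD, MUL (3 ops)
  Iteration 2: ADD, LOAD, MUL (3 ops)
  Iteration 3: ADD, LOAD, MUL (3 ops)
  Iteration 4: ADD, LOAD, MUL (3 ops)
  Iteration 5: ADD, LOAD, MUL (3 ops)
Total: 5 iterations * 3 ops/iter = 15 operations

15


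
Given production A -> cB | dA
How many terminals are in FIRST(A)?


Production: A -> cB | dA
Examining each alternative for leading terminals:
  A -> cB : first terminal = 'c'
  A -> dA : first terminal = 'd'
FIRST(A) = {c, d}
Count: 2

2


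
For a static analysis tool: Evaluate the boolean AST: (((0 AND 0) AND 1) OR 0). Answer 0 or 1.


Step 1: Evaluate inner node
  0 AND 0 = 0
Step 2: Evaluate next node
  0 AND 1 = 0
Step 3: Evaluate root node
  0 OR 0 = 0

0


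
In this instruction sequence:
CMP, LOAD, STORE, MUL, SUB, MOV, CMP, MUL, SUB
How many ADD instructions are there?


Scanning instruction sequence for ADD:
  Position 1: CMP
  Position 2: LOAD
  Position 3: STORE
  Position 4: MUL
  Position 5: SUB
  Position 6: MOV
  Position 7: CMP
  Position 8: MUL
  Position 9: SUB
Matches at positions: []
Total ADD count: 0

0


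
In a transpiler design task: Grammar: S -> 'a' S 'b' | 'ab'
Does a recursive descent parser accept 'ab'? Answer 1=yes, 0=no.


Grammar accepts strings of the form a^n b^n (n >= 1)
Word: 'ab'
Counting: 1 a's and 1 b's
Check: 1 == 1? Yes
Derivation (S -> aSb applied 0 time(s), then S -> ab): S => ab
Accepted

1


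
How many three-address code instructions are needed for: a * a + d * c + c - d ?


Expression: a * a + d * c + c - d
Generating three-address code (respecting * over +/- precedence):
  Instruction 1: t1 = a * a
  Instruction 2: t2 = d * c
  Instruction 3: t3 = t1 + t2
  Instruction 4: t4 = t3 + c
  Instruction 5: t5 = t4 - d
Total instructions: 5

5


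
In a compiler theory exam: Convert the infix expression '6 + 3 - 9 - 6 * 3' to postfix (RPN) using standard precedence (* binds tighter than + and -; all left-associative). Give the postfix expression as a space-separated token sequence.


Applying the shunting-yard algorithm:
  Operand 6 -> output
  Push '+' onto operator stack -> op-stack: [+]
  Operand 3 -> output
  See '-' (prec 1); top '+' (prec 1) >= it -> pop '+' to output
  Push '-' onto operator stack -> op-stack: [-]
  Operand 9 -> output
  See '-' (prec 1); top '-' (prec 1) >= it -> pop '-' to output
  Push '-' onto operator stack -> op-stack: [-]
  Operand 6 -> output
  Push '*' onto operator stack -> op-stack: [-, *]
  Operand 3 -> output
  End of input: pop '*' to output
  End of input: pop '-' to output
Postfix result: 6 3 + 9 - 6 3 * -

6 3 + 9 - 6 3 * -


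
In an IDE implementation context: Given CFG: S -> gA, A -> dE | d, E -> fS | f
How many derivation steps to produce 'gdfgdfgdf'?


Grammar: S -> gA, A -> dE | d, E -> fS | f
Deriving 'gdfgdfgdf':
Step 1: S -> gA => gA
Step 2: A -> dE => gdE
Step 3: E -> fS => gdfS
Step 4: S -> gA => gdfgA
Step 5: A -> dE => gdfgdE
Step 6: E -> fS => gdfgdfS
Step 7: S -> gA => gdfgdfgA
Step 8: A -> dE => gdfgdfgdE
Step 9: E -> f => gdfgdfgdf
Total derivation steps: 9

9


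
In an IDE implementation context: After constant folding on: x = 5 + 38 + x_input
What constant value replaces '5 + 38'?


Identifying constant sub-expression:
  Original: x = 5 + 38 + x_input
  5 and 38 are both compile-time constants
  Evaluating: 5 + 38 = 43
  After folding: x = 43 + x_input

43


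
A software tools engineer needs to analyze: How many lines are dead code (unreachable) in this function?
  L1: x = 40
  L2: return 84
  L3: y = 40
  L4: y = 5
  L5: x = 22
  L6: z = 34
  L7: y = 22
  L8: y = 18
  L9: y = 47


Analyzing control flow:
  L1: reachable (before return)
  L2: reachable (return statement)
  L3: DEAD (after return at L2)
  L4: DEAD (after return at L2)
  L5: DEAD (after return at L2)
  L6: DEAD (after return at L2)
  L7: DEAD (after return at L2)
  L8: DEAD (after return at L2)
  L9: DEAD (after return at L2)
Return at L2, total lines = 9
Dead lines: L3 through L9
Count: 7

7


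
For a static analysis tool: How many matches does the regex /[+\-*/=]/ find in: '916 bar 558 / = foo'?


Pattern: /[+\-*/=]/ (operators)
Input: '916 bar 558 / = foo'
Scanning for matches:
  Match 1: '/'
  Match 2: '='
Total matches: 2

2


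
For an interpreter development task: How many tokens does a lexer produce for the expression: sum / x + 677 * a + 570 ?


Scanning 'sum / x + 677 * a + 570'
Token 1: 'sum' -> identifier
Token 2: '/' -> operator
Token 3: 'x' -> identifier
Token 4: '+' -> operator
Token 5: '677' -> integer_literal
Token 6: '*' -> operator
Token 7: 'a' -> identifier
Token 8: '+' -> operator
Token 9: '570' -> integer_literal
Total tokens: 9

9


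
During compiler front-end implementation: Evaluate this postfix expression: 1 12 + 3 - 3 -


Processing tokens left to right:
Push 1, Push 12
Pop 1 and 12, compute 1 + 12 = 13, push 13
Push 3
Pop 13 and 3, compute 13 - 3 = 10, push 10
Push 3
Pop 10 and 3, compute 10 - 3 = 7, push 7
Stack result: 7

7


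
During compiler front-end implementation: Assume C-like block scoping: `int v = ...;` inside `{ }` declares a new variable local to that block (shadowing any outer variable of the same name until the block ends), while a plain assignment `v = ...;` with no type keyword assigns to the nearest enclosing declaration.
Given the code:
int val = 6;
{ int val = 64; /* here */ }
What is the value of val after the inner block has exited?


Analyzing scoping rules:
Outer scope: declares val = 6
Inner block: 'int val = 64;' declares a NEW val that shadows the outer one
When the block exits the inner val goes out of scope; the outer val was never modified -> 6
Result: 6

6


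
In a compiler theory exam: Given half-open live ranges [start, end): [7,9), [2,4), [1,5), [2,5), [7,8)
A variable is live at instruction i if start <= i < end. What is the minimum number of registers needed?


Live ranges:
  Var0: [7, 9)
  Var1: [2, 4)
  Var2: [1, 5)
  Var3: [2, 5)
  Var4: [7, 8)
Sweep-line events (position, delta, active):
  pos=1 start -> active=1
  pos=2 start -> active=2
  pos=2 start -> active=3
  pos=4 end -> active=2
  pos=5 end -> active=1
  pos=5 end -> active=0
  pos=7 start -> active=1
  pos=7 start -> active=2
  pos=8 end -> active=1
  pos=9 end -> active=0
Maximum simultaneous active: 3
Minimum registers needed: 3

3


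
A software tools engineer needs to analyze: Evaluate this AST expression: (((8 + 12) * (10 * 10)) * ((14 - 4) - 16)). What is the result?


Expression: (((8 + 12) * (10 * 10)) * ((14 - 4) - 16))
Evaluating step by step:
  8 + 12 = 20
  10 * 10 = 100
  20 * 100 = 2000
  14 - 4 = 10
  10 - 16 = -6
  2000 * -6 = -12000
Result: -12000

-12000


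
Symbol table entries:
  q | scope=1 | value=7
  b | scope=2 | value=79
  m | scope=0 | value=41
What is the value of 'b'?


Searching symbol table for 'b':
  q | scope=1 | value=7
  b | scope=2 | value=79 <- MATCH
  m | scope=0 | value=41
Found 'b' at scope 2 with value 79

79


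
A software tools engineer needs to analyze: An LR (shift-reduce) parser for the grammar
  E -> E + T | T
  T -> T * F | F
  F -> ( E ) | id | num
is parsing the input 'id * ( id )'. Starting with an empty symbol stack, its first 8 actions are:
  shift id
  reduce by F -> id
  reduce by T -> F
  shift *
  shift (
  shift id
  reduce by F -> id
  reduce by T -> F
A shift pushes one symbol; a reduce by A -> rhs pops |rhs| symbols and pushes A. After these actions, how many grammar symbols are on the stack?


Tracking the symbol stack through each action:
  Action 1: shift 'id' : push -> stack = [id] (size 1)
  Action 2: reduce by F -> id : pop 1, push F -> stack = [F] (size 1)
  Action 3: reduce by T -> F : pop 1, push T -> stack = [T] (size 1)
  Action 4: shift '*' : push -> stack = [T, *] (size 2)
  Action 5: shift '(' : push -> stack = [T, *, (] (size 3)
  Action 6: shift 'id' : push -> stack = [T, *, (, id] (size 4)
  Action 7: reduce by F -> id : pop 1, push F -> stack = [T, *, (, F] (size 4)
  Action 8: reduce by T -> F : pop 1, push T -> stack = [T, *, (, T] (size 4)
Final stack size: 4

4


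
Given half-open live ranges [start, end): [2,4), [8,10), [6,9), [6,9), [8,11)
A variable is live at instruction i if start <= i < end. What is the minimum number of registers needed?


Live ranges:
  Var0: [2, 4)
  Var1: [8, 10)
  Var2: [6, 9)
  Var3: [6, 9)
  Var4: [8, 11)
Sweep-line events (position, delta, active):
  pos=2 start -> active=1
  pos=4 end -> active=0
  pos=6 start -> active=1
  pos=6 start -> active=2
  pos=8 start -> active=3
  pos=8 start -> active=4
  pos=9 end -> active=3
  pos=9 end -> active=2
  pos=10 end -> active=1
  pos=11 end -> active=0
Maximum simultaneous active: 4
Minimum registers needed: 4

4


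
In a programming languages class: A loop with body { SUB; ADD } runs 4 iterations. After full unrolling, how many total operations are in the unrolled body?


Loop body operations: SUB, ADD (2 ops per iteration)
Unrolling 4 iterations:
  Iteration 1: SUB, ADD (2 ops)
  Iteration 2: SUB, ADD (2 ops)
  Iteration 3: SUB, ADD (2 ops)
  Iteration 4: SUB, ADD (2 ops)
Total: 4 iterations * 2 ops/iter = 8 operations

8


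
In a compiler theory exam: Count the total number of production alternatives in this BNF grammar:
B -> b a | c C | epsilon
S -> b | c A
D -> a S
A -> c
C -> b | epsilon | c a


Counting alternatives per rule:
  B: 3 alternative(s)
  S: 2 alternative(s)
  D: 1 alternative(s)
  A: 1 alternative(s)
  C: 3 alternative(s)
Sum: 3 + 2 + 1 + 1 + 3 = 10

10


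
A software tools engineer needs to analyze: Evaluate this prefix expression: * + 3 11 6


Parsing prefix expression: * + 3 11 6
Step 1: Innermost operation '+ 3 11'
  3 + 11 = 14
Step 2: Outer operation '* [14] 6'
  14 * 6 = 84

84


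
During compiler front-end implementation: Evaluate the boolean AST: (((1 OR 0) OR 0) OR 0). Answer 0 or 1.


Step 1: Evaluate inner node
  1 OR 0 = 1
Step 2: Evaluate next node
  1 OR 0 = 1
Step 3: Evaluate root node
  1 OR 0 = 1

1


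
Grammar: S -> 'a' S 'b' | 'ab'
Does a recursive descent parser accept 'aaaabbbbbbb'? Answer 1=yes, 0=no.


Grammar accepts strings of the form a^n b^n (n >= 1)
Word: 'aaaabbbbbbb'
Counting: 4 a's and 7 b's
Check: 4 == 7? No
Mismatch: a-count != b-count
Rejected

0


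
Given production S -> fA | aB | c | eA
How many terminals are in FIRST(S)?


Production: S -> fA | aB | c | eA
Examining each alternative for leading terminals:
  S -> fA : first terminal = 'f'
  S -> aB : first terminal = 'a'
  S -> c : first terminal = 'c'
  S -> eA : first terminal = 'e'
FIRST(S) = {a, c, e, f}
Count: 4

4


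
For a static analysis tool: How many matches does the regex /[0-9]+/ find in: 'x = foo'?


Pattern: /[0-9]+/ (int literals)
Input: 'x = foo'
Scanning for matches:
Total matches: 0

0


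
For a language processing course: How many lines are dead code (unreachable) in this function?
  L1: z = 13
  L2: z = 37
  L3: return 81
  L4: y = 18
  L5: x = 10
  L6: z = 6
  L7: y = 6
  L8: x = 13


Analyzing control flow:
  L1: reachable (before return)
  L2: reachable (before return)
  L3: reachable (return statement)
  L4: DEAD (after return at L3)
  L5: DEAD (after return at L3)
  L6: DEAD (after return at L3)
  L7: DEAD (after return at L3)
  L8: DEAD (after return at L3)
Return at L3, total lines = 8
Dead lines: L4 through L8
Count: 5

5


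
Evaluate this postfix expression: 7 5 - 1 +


Processing tokens left to right:
Push 7, Push 5
Pop 7 and 5, compute 7 - 5 = 2, push 2
Push 1
Pop 2 and 1, compute 2 + 1 = 3, push 3
Stack result: 3

3


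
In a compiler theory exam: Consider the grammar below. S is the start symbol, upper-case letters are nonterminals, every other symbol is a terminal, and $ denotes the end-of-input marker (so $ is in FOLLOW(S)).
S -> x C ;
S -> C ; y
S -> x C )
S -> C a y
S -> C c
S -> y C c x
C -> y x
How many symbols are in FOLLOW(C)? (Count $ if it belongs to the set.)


S is the start symbol and does not occur in any rule body, so FOLLOW(S) = {$}.
Examining every occurrence of C in a rule body:
  S -> x C ; : C is followed by terminal ';' -> add ';'
  S -> C ; y : C is followed by terminal ';' -> add ';' (already in the set)
  S -> x C ) : C is followed by terminal ')' -> add ')'
  S -> C a y : C is followed by terminal 'a' -> add 'a'
  S -> C c : C is followed by terminal 'c' -> add 'c'
  S -> y C c x : C is followed by terminal 'c' -> add 'c' (already in the set)
  C -> y x : C does not occur in the body -> contributes nothing
FOLLOW(C) = {), ;, a, c}
Count: 4

4


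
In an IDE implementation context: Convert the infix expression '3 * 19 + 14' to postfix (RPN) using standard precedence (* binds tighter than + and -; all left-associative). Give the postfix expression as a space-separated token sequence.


Applying the shunting-yard algorithm:
  Operand 3 -> output
  Push '*' onto operator stack -> op-stack: [*]
  Operand 19 -> output
  See '+' (prec 1); top '*' (prec 2) >= it -> pop '*' to output
  Push '+' onto operator stack -> op-stack: [+]
  Operand 14 -> output
  End of input: pop '+' to output
Postfix result: 3 19 * 14 +

3 19 * 14 +


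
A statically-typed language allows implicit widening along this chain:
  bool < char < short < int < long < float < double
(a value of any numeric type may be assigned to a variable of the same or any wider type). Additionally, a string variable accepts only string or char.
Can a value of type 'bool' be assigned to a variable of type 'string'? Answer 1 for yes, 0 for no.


Target variable type: string
Source value type: bool
Rule: string accepts only {string, char}
  source 'bool' in {string, char}? No
Result: 0

0


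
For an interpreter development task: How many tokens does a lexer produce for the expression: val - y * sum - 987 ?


Scanning 'val - y * sum - 987'
Token 1: 'val' -> identifier
Token 2: '-' -> operator
Token 3: 'y' -> identifier
Token 4: '*' -> operator
Token 5: 'sum' -> identifier
Token 6: '-' -> operator
Token 7: '987' -> integer_literal
Total tokens: 7

7


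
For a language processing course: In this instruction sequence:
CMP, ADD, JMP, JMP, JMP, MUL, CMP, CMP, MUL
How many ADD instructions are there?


Scanning instruction sequence for ADD:
  Position 1: CMP
  Position 2: ADD <- MATCH
  Position 3: JMP
  Position 4: JMP
  Position 5: JMP
  Position 6: MUL
  Position 7: CMP
  Position 8: CMP
  Position 9: MUL
Matches at positions: [2]
Total ADD count: 1

1


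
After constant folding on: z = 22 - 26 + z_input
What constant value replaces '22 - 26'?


Identifying constant sub-expression:
  Original: z = 22 - 26 + z_input
  22 and 26 are both compile-time constants
  Evaluating: 22 - 26 = -4
  After folding: z = -4 + z_input

-4


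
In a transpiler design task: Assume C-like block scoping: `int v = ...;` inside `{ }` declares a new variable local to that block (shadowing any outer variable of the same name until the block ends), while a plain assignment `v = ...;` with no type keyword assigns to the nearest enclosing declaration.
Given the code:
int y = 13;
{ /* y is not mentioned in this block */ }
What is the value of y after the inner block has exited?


Analyzing scoping rules:
Outer scope: declares y = 13
Inner block: y is neither redeclared nor assigned -> unchanged
After the block -> 13
Result: 13

13


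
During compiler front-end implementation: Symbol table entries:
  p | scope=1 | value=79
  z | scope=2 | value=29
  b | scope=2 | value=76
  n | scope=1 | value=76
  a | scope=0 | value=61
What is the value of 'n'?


Searching symbol table for 'n':
  p | scope=1 | value=79
  z | scope=2 | value=29
  b | scope=2 | value=76
  n | scope=1 | value=76 <- MATCH
  a | scope=0 | value=61
Found 'n' at scope 1 with value 76

76


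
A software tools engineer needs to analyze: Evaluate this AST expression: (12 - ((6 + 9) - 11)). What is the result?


Expression: (12 - ((6 + 9) - 11))
Evaluating step by step:
  6 + 9 = 15
  15 - 11 = 4
  12 - 4 = 8
Result: 8

8


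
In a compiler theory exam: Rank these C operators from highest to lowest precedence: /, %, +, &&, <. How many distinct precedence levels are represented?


Looking up precedence for each operator:
  / -> precedence 6
  % -> precedence 6
  + -> precedence 5
  && -> precedence 2
  < -> precedence 4
Sorted highest to lowest: /, %, +, <, &&
Distinct precedence values: [6, 5, 4, 2]
Number of distinct levels: 4

4


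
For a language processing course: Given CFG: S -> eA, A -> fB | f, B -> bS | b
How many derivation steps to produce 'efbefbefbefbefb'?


Grammar: S -> eA, A -> fB | f, B -> bS | b
Deriving 'efbefbefbefbefb':
Step 1: S -> eA => eA
Step 2: A -> fB => efB
Step 3: B -> bS => efbS
Step 4: S -> eA => efbeA
Step 5: A -> fB => efbefB
Step 6: B -> bS => efbefbS
Step 7: S -> eA => efbefbeA
Step 8: A -> fB => efbefbefB
Step 9: B -> bS => efbefbefbS
Step 10: S -> eA => efbefbefbeA
Step 11: A -> fB => efbefbefbefB
Step 12: B -> bS => efbefbefbefbS
Step 13: S -> eA => efbefbefbefbeA
Step 14: A -> fB => efbefbefbefbefB
Step 15: B -> b => efbefbefbefbefb
Total derivation steps: 15

15


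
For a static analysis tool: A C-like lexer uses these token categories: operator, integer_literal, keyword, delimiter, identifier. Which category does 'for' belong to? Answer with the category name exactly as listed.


Token: 'for'
Checking categories:
  identifier: no
  integer_literal: no
  operator: no
  keyword: YES
  delimiter: no
Category: keyword

keyword


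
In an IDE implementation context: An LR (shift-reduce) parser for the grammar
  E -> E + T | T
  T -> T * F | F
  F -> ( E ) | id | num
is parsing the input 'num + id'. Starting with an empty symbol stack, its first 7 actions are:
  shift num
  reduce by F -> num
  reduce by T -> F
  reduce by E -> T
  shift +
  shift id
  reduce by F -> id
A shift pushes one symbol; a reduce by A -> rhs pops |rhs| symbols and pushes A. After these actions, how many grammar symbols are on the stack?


Tracking the symbol stack through each action:
  Action 1: shift 'num' : push -> stack = [num] (size 1)
  Action 2: reduce by F -> num : pop 1, push F -> stack = [F] (size 1)
  Action 3: reduce by T -> F : pop 1, push T -> stack = [T] (size 1)
  Action 4: reduce by E -> T : pop 1, push E -> stack = [E] (size 1)
  Action 5: shift '+' : push -> stack = [E, +] (size 2)
  Action 6: shift 'id' : push -> stack = [E, +, id] (size 3)
  Action 7: reduce by F -> id : pop 1, push F -> stack = [E, +, F] (size 3)
Final stack size: 3

3


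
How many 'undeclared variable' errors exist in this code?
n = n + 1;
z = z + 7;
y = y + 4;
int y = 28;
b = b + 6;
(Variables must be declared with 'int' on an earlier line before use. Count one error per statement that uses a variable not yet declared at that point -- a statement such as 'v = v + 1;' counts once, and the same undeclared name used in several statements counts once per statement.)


Scanning code line by line:
  Line 1: use 'n' -> ERROR (undeclared)
  Line 2: use 'z' -> ERROR (undeclared)
  Line 3: use 'y' -> ERROR (undeclared)
  Line 4: declare 'y' -> declared = ['y']
  Line 5: use 'b' -> ERROR (undeclared)
Total undeclared variable errors: 4

4


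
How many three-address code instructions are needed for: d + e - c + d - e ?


Expression: d + e - c + d - e
Generating three-address code (respecting * over +/- precedence):
  Instruction 1: t1 = d + e
  Instruction 2: t2 = t1 - c
  Instruction 3: t3 = t2 + d
  Instruction 4: t4 = t3 - e
Total instructions: 4

4


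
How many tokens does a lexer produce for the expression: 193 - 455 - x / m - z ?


Scanning '193 - 455 - x / m - z'
Token 1: '193' -> integer_literal
Token 2: '-' -> operator
Token 3: '455' -> integer_literal
Token 4: '-' -> operator
Token 5: 'x' -> identifier
Token 6: '/' -> operator
Token 7: 'm' -> identifier
Token 8: '-' -> operator
Token 9: 'z' -> identifier
Total tokens: 9

9


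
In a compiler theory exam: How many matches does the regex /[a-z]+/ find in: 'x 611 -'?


Pattern: /[a-z]+/ (identifiers)
Input: 'x 611 -'
Scanning for matches:
  Match 1: 'x'
Total matches: 1

1


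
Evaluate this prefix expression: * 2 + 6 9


Parsing prefix expression: * 2 + 6 9
Step 1: Innermost operation '+ 6 9'
  6 + 9 = 15
Step 2: Outer operation '* 2 [15]'
  2 * 15 = 30

30


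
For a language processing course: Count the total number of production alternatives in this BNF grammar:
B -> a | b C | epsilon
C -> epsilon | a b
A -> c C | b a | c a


Counting alternatives per rule:
  B: 3 alternative(s)
  C: 2 alternative(s)
  A: 3 alternative(s)
Sum: 3 + 2 + 3 = 8

8


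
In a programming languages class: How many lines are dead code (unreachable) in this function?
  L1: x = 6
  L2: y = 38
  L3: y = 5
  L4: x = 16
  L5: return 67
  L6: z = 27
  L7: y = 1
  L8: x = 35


Analyzing control flow:
  L1: reachable (before return)
  L2: reachable (before return)
  L3: reachable (before return)
  L4: reachable (before return)
  L5: reachable (return statement)
  L6: DEAD (after return at L5)
  L7: DEAD (after return at L5)
  L8: DEAD (after return at L5)
Return at L5, total lines = 8
Dead lines: L6 through L8
Count: 3

3


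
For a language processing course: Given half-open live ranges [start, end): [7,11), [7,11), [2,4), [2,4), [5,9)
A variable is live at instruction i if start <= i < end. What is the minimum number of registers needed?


Live ranges:
  Var0: [7, 11)
  Var1: [7, 11)
  Var2: [2, 4)
  Var3: [2, 4)
  Var4: [5, 9)
Sweep-line events (position, delta, active):
  pos=2 start -> active=1
  pos=2 start -> active=2
  pos=4 end -> active=1
  pos=4 end -> active=0
  pos=5 start -> active=1
  pos=7 start -> active=2
  pos=7 start -> active=3
  pos=9 end -> active=2
  pos=11 end -> active=1
  pos=11 end -> active=0
Maximum simultaneous active: 3
Minimum registers needed: 3

3


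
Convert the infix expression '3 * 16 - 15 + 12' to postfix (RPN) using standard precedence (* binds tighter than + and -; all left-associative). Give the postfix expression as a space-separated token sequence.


Applying the shunting-yard algorithm:
  Operand 3 -> output
  Push '*' onto operator stack -> op-stack: [*]
  Operand 16 -> output
  See '-' (prec 1); top '*' (prec 2) >= it -> pop '*' to output
  Push '-' onto operator stack -> op-stack: [-]
  Operand 15 -> output
  See '+' (prec 1); top '-' (prec 1) >= it -> pop '-' to output
  Push '+' onto operator stack -> op-stack: [+]
  Operand 12 -> output
  End of input: pop '+' to output
Postfix result: 3 16 * 15 - 12 +

3 16 * 15 - 12 +


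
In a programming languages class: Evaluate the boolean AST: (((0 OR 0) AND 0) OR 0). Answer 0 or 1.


Step 1: Evaluate inner node
  0 OR 0 = 0
Step 2: Evaluate next node
  0 AND 0 = 0
Step 3: Evaluate root node
  0 OR 0 = 0

0


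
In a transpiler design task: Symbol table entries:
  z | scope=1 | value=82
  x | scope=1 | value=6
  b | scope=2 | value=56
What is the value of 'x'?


Searching symbol table for 'x':
  z | scope=1 | value=82
  x | scope=1 | value=6 <- MATCH
  b | scope=2 | value=56
Found 'x' at scope 1 with value 6

6


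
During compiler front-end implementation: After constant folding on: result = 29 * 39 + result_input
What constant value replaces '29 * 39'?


Identifying constant sub-expression:
  Original: result = 29 * 39 + result_input
  29 and 39 are both compile-time constants
  Evaluating: 29 * 39 = 1131
  After folding: result = 1131 + result_input

1131


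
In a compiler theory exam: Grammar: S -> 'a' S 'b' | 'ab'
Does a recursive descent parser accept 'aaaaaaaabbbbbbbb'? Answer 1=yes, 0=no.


Grammar accepts strings of the form a^n b^n (n >= 1)
Word: 'aaaaaaaabbbbbbbb'
Counting: 8 a's and 8 b's
Check: 8 == 8? Yes
Derivation (S -> aSb applied 7 time(s), then S -> ab): S => aSb => aaSbb => aaaSbbb => aaaaSbbbb => aaaaaSbbbbb => aaaaaaSbbbbbb => aaaaaaaSbbbbbbb => aaaaaaaabbbbbbbb
Accepted

1


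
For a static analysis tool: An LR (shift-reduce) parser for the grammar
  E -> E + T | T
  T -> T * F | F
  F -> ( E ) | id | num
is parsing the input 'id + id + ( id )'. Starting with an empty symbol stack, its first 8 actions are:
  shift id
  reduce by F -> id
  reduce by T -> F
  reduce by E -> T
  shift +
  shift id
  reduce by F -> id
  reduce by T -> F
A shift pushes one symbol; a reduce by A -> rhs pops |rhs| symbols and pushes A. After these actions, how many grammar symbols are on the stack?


Tracking the symbol stack through each action:
  Action 1: shift 'id' : push -> stack = [id] (size 1)
  Action 2: reduce by F -> id : pop 1, push F -> stack = [F] (size 1)
  Action 3: reduce by T -> F : pop 1, push T -> stack = [T] (size 1)
  Action 4: reduce by E -> T : pop 1, push E -> stack = [E] (size 1)
  Action 5: shift '+' : push -> stack = [E, +] (size 2)
  Action 6: shift 'id' : push -> stack = [E, +, id] (size 3)
  Action 7: reduce by F -> id : pop 1, push F -> stack = [E, +, F] (size 3)
  Action 8: reduce by T -> F : pop 1, push T -> stack = [E, +, T] (size 3)
Final stack size: 3

3


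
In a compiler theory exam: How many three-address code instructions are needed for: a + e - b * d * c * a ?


Expression: a + e - b * d * c * a
Generating three-address code (respecting * over +/- precedence):
  Instruction 1: t1 = b * d
  Instruction 2: t2 = t1 * c
  Instruction 3: t3 = t2 * a
  Instruction 4: t4 = a + e
  Instruction 5: t5 = t4 - t3
Total instructions: 5

5


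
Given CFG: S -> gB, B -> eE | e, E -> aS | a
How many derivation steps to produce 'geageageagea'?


Grammar: S -> gB, B -> eE | e, E -> aS | a
Deriving 'geageageagea':
Step 1: S -> gB => gB
Step 2: B -> eE => geE
Step 3: E -> aS => geaS
Step 4: S -> gB => geagB
Step 5: B -> eE => geageE
Step 6: E -> aS => geageaS
Step 7: S -> gB => geageagB
Step 8: B -> eE => geageageE
Step 9: E -> aS => geageageaS
Step 10: S -> gB => geageageagB
Step 11: B -> eE => geageageageE
Step 12: E -> a => geageageagea
Total derivation steps: 12

12


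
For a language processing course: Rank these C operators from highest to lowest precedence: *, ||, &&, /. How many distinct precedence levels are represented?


Looking up precedence for each operator:
  * -> precedence 6
  || -> precedence 1
  && -> precedence 2
  / -> precedence 6
Sorted highest to lowest: *, /, &&, ||
Distinct precedence values: [6, 2, 1]
Number of distinct levels: 3

3


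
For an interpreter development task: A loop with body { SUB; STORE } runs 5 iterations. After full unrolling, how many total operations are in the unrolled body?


Loop body operations: SUB, STORE (2 ops per iteration)
Unrolling 5 iterations:
  Iteration 1: SUB, STORE (2 ops)
  Iteration 2: SUB, STORE (2 ops)
  Iteration 3: SUB, STORE (2 ops)
  Iteration 4: SUB, STORE (2 ops)
  Iteration 5: SUB, STORE (2 ops)
Total: 5 iterations * 2 ops/iter = 10 operations

10


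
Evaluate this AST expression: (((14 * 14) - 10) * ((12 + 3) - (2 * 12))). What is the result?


Expression: (((14 * 14) - 10) * ((12 + 3) - (2 * 12)))
Evaluating step by step:
  14 * 14 = 196
  196 - 10 = 186
  12 + 3 = 15
  2 * 12 = 24
  15 - 24 = -9
  186 * -9 = -1674
Result: -1674

-1674


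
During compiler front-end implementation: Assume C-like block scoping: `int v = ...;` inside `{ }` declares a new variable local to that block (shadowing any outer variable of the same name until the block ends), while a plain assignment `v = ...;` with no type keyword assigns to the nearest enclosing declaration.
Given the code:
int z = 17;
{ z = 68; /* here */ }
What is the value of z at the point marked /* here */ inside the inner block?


Analyzing scoping rules:
Outer scope: declares z = 17
Inner block: 'z = 68;' has no type keyword, so it is an assignment to the outer z (no shadowing)
Inside the block, after the assignment -> 68
Result: 68

68


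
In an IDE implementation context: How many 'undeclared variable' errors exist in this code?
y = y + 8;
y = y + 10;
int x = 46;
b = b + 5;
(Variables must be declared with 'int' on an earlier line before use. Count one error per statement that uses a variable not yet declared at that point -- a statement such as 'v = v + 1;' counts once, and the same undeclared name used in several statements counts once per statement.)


Scanning code line by line:
  Line 1: use 'y' -> ERROR (undeclared)
  Line 2: use 'y' -> ERROR (undeclared)
  Line 3: declare 'x' -> declared = ['x']
  Line 4: use 'b' -> ERROR (undeclared)
Total undeclared variable errors: 3

3


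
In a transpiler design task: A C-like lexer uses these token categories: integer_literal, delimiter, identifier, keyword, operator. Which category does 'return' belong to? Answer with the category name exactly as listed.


Token: 'return'
Checking categories:
  identifier: no
  integer_literal: no
  operator: no
  keyword: YES
  delimiter: no
Category: keyword

keyword


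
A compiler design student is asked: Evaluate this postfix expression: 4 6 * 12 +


Processing tokens left to right:
Push 4, Push 6
Pop 4 and 6, compute 4 * 6 = 24, push 24
Push 12
Pop 24 and 12, compute 24 + 12 = 36, push 36
Stack result: 36

36


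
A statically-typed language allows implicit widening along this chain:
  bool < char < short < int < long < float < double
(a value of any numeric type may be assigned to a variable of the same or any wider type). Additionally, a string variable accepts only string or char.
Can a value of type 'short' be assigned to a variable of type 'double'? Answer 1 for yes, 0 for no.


Target variable type: double
Source value type: short
Numeric ranks: short=2, double=6
Widening allowed iff rank(source) <= rank(target): 2 <= 6? Yes
Result: 1

1


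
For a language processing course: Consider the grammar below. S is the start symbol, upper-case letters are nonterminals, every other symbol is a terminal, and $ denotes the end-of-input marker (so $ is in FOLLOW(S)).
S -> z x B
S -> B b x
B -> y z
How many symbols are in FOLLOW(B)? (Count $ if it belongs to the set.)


S is the start symbol and does not occur in any rule body, so FOLLOW(S) = {$}.
Examining every occurrence of B in a rule body:
  S -> z x B : B is at the right end -> add FOLLOW(S) = {$}
  S -> B b x : B is followed by terminal 'b' -> add 'b'
  B -> y z : B does not occur in the body -> contributes nothing
FOLLOW(B) = {b, $}
Count: 2

2


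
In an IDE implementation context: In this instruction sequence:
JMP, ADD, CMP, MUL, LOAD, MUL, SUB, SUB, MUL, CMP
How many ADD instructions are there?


Scanning instruction sequence for ADD:
  Position 1: JMP
  Position 2: ADD <- MATCH
  Position 3: CMP
  Position 4: MUL
  Position 5: LOAD
  Position 6: MUL
  Position 7: SUB
  Position 8: SUB
  Position 9: MUL
  Position 10: CMP
Matches at positions: [2]
Total ADD count: 1

1


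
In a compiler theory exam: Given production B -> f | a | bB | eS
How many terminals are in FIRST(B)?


Production: B -> f | a | bB | eS
Examining each alternative for leading terminals:
  B -> f : first terminal = 'f'
  B -> a : first terminal = 'a'
  B -> bB : first terminal = 'b'
  B -> eS : first terminal = 'e'
FIRST(B) = {a, b, e, f}
Count: 4

4


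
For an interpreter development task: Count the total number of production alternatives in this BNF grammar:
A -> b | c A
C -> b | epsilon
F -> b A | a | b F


Counting alternatives per rule:
  A: 2 alternative(s)
  C: 2 alternative(s)
  F: 3 alternative(s)
Sum: 2 + 2 + 3 = 7

7


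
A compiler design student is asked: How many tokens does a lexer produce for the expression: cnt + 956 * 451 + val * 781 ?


Scanning 'cnt + 956 * 451 + val * 781'
Token 1: 'cnt' -> identifier
Token 2: '+' -> operator
Token 3: '956' -> integer_literal
Token 4: '*' -> operator
Token 5: '451' -> integer_literal
Token 6: '+' -> operator
Token 7: 'val' -> identifier
Token 8: '*' -> operator
Token 9: '781' -> integer_literal
Total tokens: 9

9


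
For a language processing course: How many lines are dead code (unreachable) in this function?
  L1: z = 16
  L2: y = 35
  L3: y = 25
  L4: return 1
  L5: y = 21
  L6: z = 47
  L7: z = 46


Analyzing control flow:
  L1: reachable (before return)
  L2: reachable (before return)
  L3: reachable (before return)
  L4: reachable (return statement)
  L5: DEAD (after return at L4)
  L6: DEAD (after return at L4)
  L7: DEAD (after return at L4)
Return at L4, total lines = 7
Dead lines: L5 through L7
Count: 3

3


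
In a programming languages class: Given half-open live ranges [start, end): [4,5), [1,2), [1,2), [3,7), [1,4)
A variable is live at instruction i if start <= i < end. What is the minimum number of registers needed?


Live ranges:
  Var0: [4, 5)
  Var1: [1, 2)
  Var2: [1, 2)
  Var3: [3, 7)
  Var4: [1, 4)
Sweep-line events (position, delta, active):
  pos=1 start -> active=1
  pos=1 start -> active=2
  pos=1 start -> active=3
  pos=2 end -> active=2
  pos=2 end -> active=1
  pos=3 start -> active=2
  pos=4 end -> active=1
  pos=4 start -> active=2
  pos=5 end -> active=1
  pos=7 end -> active=0
Maximum simultaneous active: 3
Minimum registers needed: 3

3


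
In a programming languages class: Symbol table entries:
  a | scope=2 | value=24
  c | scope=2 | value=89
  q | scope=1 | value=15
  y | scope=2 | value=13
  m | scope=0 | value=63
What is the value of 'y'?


Searching symbol table for 'y':
  a | scope=2 | value=24
  c | scope=2 | value=89
  q | scope=1 | value=15
  y | scope=2 | value=13 <- MATCH
  m | scope=0 | value=63
Found 'y' at scope 2 with value 13

13


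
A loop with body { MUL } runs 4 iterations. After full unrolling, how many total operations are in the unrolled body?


Loop body operations: MUL (1 op per iteration)
Unrolling 4 iterations:
  Iteration 1: MUL (1 ops)
  Iteration 2: MUL (1 ops)
  Iteration 3: MUL (1 ops)
  Iteration 4: MUL (1 ops)
Total: 4 iterations * 1 ops/iter = 4 operations

4


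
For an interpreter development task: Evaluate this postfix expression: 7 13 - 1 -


Processing tokens left to right:
Push 7, Push 13
Pop 7 and 13, compute 7 - 13 = -6, push -6
Push 1
Pop -6 and 1, compute -6 - 1 = -7, push -7
Stack result: -7

-7


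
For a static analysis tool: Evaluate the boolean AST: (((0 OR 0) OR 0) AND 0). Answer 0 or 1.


Step 1: Evaluate inner node
  0 OR 0 = 0
Step 2: Evaluate next node
  0 OR 0 = 0
Step 3: Evaluate root node
  0 AND 0 = 0

0


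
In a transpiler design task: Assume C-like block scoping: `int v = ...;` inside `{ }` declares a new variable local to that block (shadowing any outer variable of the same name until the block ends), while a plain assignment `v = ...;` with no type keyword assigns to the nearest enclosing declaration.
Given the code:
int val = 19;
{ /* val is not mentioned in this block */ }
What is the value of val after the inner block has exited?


Analyzing scoping rules:
Outer scope: declares val = 19
Inner block: val is neither redeclared nor assigned -> unchanged
After the block -> 19
Result: 19

19


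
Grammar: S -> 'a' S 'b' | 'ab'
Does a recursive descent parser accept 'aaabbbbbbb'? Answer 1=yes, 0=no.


Grammar accepts strings of the form a^n b^n (n >= 1)
Word: 'aaabbbbbbb'
Counting: 3 a's and 7 b's
Check: 3 == 7? No
Mismatch: a-count != b-count
Rejected

0


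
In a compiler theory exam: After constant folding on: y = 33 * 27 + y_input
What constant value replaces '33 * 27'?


Identifying constant sub-expression:
  Original: y = 33 * 27 + y_input
  33 and 27 are both compile-time constants
  Evaluating: 33 * 27 = 891
  After folding: y = 891 + y_input

891


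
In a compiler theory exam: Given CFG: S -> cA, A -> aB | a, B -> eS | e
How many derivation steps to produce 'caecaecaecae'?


Grammar: S -> cA, A -> aB | a, B -> eS | e
Deriving 'caecaecaecae':
Step 1: S -> cA => cA
Step 2: A -> aB => caB
Step 3: B -> eS => caeS
Step 4: S -> cA => caecA
Step 5: A -> aB => caecaB
Step 6: B -> eS => caecaeS
Step 7: S -> cA => caecaecA
Step 8: A -> aB => caecaecaB
Step 9: B -> eS => caecaecaeS
Step 10: S -> cA => caecaecaecA
Step 11: A -> aB => caecaecaecaB
Step 12: B -> e => caecaecaecae
Total derivation steps: 12

12
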